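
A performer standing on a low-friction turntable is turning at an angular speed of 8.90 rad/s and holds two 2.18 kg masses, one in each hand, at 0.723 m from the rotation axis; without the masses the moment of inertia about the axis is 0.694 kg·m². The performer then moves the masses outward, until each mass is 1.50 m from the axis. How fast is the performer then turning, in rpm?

ω₂ ≈ 24.1 rpm

With no external torque about the axis, L is conserved: I₁ω₁ = I₂ω₂.
I₁ = 0.694 + 2(2.18)(0.723)² = 2.973 kg·m²; I₂ = 0.694 + 2(2.18)(1.50)² = 10.50 kg·m².
ω₂ = I₁ω₁ / I₂ = (2.973)(8.90 rad/s) / (10.50) = 2.519 rad/s = 24.06 rpm.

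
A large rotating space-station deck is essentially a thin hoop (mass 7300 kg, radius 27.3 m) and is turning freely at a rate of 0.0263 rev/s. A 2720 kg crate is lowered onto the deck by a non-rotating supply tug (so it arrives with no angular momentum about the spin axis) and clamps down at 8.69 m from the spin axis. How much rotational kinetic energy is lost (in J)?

energy lost ≈ 2700 J

No external torque acts about the spin axis; L_before = L_after.
I_p = (7300)(27.3)² = 5.441e+06 kg·m².
Added inertia Σmr² = (2720)(8.69)² = 2.054e+05 kg·m²; I_f = 5.441e+06 + 2.054e+05 = 5.646e+06 kg·m².
ω_f = I_p ω_i / I_f = (5.441e+06)(0.0263) / 5.646e+06 = 0.02534 rev/s.
KE_i = ½(5.441e+06)(0.1652 rad/s)² = 74280 J; KE_f = ½(5.646e+06)(0.1592)² = 71580 J.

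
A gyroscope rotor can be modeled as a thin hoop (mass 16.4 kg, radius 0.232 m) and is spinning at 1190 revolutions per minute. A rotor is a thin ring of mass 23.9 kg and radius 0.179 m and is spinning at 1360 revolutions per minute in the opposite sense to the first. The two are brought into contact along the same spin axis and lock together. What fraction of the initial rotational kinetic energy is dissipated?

fraction ≈ 1.00

No external torque acts about the common axis, so total angular momentum is conserved.
Moments of inertia: I_A = (16.4)(0.232)² = 0.8827 kg·m²; I_B = (23.9)(0.179)² = 0.7658 kg·m².
Taking A's sense as positive: L = (0.8827)(1190) − (0.7658)(1360) = 8.969 kg·m²·rpm.
Combined I = 0.8827 + 0.7658 = 1.648 kg·m².
ω_f = L / I = 8.969 / 1.648 = 5.440 rpm.
KE_i = ½ΣIω² = 14620 J; KE_f = ½(1.648)(0.5697)² = 0.2675 J.
Fraction dissipated = (KE_i − KE_f)/KE_i = 1.000.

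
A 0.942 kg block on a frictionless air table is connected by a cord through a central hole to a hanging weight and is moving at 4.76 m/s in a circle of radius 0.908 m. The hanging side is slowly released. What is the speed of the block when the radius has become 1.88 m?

v₂ ≈ 2.30 m/s

The only horizontal force on the mass is along the cord (radial), so it exerts no torque about the hole and angular momentum m v r is conserved.
v₂ = v₁ r₁ / r₂ = (4.76)(0.908) / (1.88) = 2.299 m/s.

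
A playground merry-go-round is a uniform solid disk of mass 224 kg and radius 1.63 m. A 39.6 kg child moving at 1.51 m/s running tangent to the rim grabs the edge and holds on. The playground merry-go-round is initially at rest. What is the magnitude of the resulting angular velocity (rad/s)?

|ω_f| ≈ 0.242 rad/s

The axle reaction passes through the axle and exerts no torque about it; angular momentum about the axle is conserved through the impact.
I_p = ½(224)(1.63)² = 297.6 kg·m². Taking the sense of the child's angular momentum as positive, L_{child} = m v R = (39.6)(1.51)(1.63) = 97.47 kg·m²/s.
L_i = 0 + 97.47 = 97.47 kg·m²/s.
After sticking, I_f = I_p + m R² = 297.6 + (39.6)(1.63)² = 402.8 kg·m².
ω_f = L_i / I_f = 97.47 / 402.8 = 0.2420 rad/s.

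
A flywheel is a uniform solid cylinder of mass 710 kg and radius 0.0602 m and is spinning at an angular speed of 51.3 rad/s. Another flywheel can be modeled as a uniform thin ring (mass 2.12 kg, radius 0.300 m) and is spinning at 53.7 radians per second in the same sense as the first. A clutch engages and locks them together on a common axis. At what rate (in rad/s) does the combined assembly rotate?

No external torque acts about the common axis, so total angular momentum is conserved.
Moments of inertia: I_A = ½(710)(0.0602)² = 1.287 kg·m²; I_B = (2.12)(0.300)² = 0.1908 kg·m².
Taking A's sense as positive: L = (1.287)(51.3) + (0.1908)(53.7) = 76.25 kg·m²·rad/s.
Combined I = 1.287 + 0.1908 = 1.477 kg·m².
ω_f = L / I = 76.25 / 1.477 = 51.61 rad/s.

|ω_f| ≈ 51.6 rad/s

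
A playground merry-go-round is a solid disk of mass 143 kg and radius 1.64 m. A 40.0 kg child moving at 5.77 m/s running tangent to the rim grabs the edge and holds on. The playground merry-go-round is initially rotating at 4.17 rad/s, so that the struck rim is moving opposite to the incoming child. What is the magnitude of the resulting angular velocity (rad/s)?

The axle reaction passes through the axle and exerts no torque about it; angular momentum about the axle is conserved through the impact.
I_p = ½(143)(1.64)² = 192.3 kg·m². Taking the sense of the child's angular momentum as positive, L_{child} = m v R = (40.0)(5.77)(1.64) = 378.5 kg·m²/s.
L_i = −I_p ω_p + m v R = −(192.3)(4.17) + 378.5 = -423.4 kg·m²/s.
After sticking, I_f = I_p + m R² = 192.3 + (40.0)(1.64)² = 299.9 kg·m².
ω_f = L_i / I_f = -423.4 / 299.9 = -1.412 rad/s.

|ω_f| ≈ 1.41 rad/s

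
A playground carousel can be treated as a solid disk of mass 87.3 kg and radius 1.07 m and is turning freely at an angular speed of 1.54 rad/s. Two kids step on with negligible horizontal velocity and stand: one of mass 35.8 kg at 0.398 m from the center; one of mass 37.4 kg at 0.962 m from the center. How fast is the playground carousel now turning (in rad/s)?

ω_f ≈ 0.853 rad/s

The added mass arrives with no angular momentum about the center, and any external torque about the center is negligible, so the system's angular momentum is conserved.
I_p = ½(87.3)(1.07)² = 49.97 kg·m².
Added inertia Σmr² = (35.8)(0.398)² + (37.4)(0.962)² = 40.28 kg·m²; I_f = 49.97 + 40.28 = 90.26 kg·m².
ω_f = I_p ω_i / I_f = (49.97)(1.54) / 90.26 = 0.8527 rad/s.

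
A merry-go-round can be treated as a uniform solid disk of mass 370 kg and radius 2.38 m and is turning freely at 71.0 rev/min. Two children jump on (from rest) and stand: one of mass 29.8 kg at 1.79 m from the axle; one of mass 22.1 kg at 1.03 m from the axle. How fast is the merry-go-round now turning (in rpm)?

ω_f ≈ 63.8 rpm

The added mass arrives with no angular momentum about the axle, and any external torque about the axle is negligible, so the system's angular momentum is conserved.
I_p = ½(370)(2.38)² = 1048 kg·m².
Added inertia Σmr² = (29.8)(1.79)² + (22.1)(1.03)² = 118.9 kg·m²; I_f = 1048 + 118.9 = 1167 kg·m².
ω_f = I_p ω_i / I_f = (1048)(71.0) / 1167 = 63.76 rpm.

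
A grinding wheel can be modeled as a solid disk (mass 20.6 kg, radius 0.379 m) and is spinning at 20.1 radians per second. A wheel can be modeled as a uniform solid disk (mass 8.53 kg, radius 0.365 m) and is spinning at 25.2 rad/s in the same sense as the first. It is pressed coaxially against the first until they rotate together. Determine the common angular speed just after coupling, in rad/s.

|ω_f| ≈ 21.5 rad/s

The coupling torques are internal; angular momentum about the shared axis is conserved.
Moments of inertia: I_A = ½(20.6)(0.379)² = 1.480 kg·m²; I_B = ½(8.53)(0.365)² = 0.5682 kg·m².
Taking A's sense as positive: L = (1.480)(20.1) + (0.5682)(25.2) = 44.06 kg·m²·rad/s.
Combined I = 1.480 + 0.5682 = 2.048 kg·m².
ω_f = L / I = 44.06 / 2.048 = 21.52 rad/s.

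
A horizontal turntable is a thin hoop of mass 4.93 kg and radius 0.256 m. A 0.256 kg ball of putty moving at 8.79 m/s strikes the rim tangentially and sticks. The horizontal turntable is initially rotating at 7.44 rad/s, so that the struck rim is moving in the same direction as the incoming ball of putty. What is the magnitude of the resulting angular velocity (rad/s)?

|ω_f| ≈ 8.77 rad/s

About the axle the impulsive forces during the collision are internal, so angular momentum about that axis is conserved.
I_p = (4.93)(0.256)² = 0.3231 kg·m². Taking the sense of the ball of putty's angular momentum as positive, L_{ball} = m v R = (0.256)(8.79)(0.256) = 0.5761 kg·m²/s.
L_i = +I_p ω_p + m v R = +(0.3231)(7.44) + 0.5761 = 2.980 kg·m²/s.
After sticking, I_f = I_p + m R² = 0.3231 + (0.256)(0.256)² = 0.3399 kg·m².
ω_f = L_i / I_f = 2.980 / 0.3399 = 8.768 rad/s.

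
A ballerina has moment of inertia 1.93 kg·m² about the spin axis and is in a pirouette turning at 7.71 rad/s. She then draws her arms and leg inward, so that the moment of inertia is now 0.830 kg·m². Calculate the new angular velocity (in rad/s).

Angular momentum about the spin axis is conserved since the torque about it is zero.
ω₂ = I₁ω₁ / I₂ = (1.930)(7.71 rad/s) / (0.8300) = 17.93 rad/s.

ω₂ ≈ 17.9 rad/s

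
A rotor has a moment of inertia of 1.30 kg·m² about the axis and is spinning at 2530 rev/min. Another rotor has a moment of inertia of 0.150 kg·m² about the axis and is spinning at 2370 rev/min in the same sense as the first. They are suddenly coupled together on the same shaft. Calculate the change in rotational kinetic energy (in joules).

ΔKE ≈ -18.9 J

The coupling torques are internal; angular momentum about the shared axis is conserved.
Taking A's sense as positive: L = (1.300)(2530) + (0.1500)(2370) = 3645 kg·m²·rpm.
Combined I = 1.300 + 0.1500 = 1.450 kg·m².
ω_f = L / I = 3645 / 1.450 = 2513 rpm.
KE_i = ½ΣIω² = 50250 J; KE_f = ½(1.450)(263.2)² = 50230 J.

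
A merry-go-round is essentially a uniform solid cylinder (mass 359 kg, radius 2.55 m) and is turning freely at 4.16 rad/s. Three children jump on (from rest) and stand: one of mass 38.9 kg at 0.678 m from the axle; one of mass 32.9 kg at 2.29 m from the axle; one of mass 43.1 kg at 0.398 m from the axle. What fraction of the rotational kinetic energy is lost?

No external torque acts about the axle; L_before = L_after.
I_p = ½(359)(2.55)² = 1167 kg·m².
Added inertia Σmr² = (38.9)(0.678)² + (32.9)(2.29)² + (43.1)(0.398)² = 197.2 kg·m²; I_f = 1167 + 197.2 = 1364 kg·m².
ω_f = I_p ω_i / I_f = (1167)(4.16) / 1364 = 3.559 rad/s.
KE_i = ½(1167)(4.160 rad/s)² = 10100 J; KE_f = ½(1364)(3.559)² = 8640 J.
Fraction lost = 0.1446.

fraction ≈ 0.145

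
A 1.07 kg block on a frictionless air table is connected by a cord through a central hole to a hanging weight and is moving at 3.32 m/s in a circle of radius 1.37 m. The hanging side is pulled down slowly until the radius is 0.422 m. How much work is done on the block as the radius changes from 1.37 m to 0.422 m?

Central (radial) force ⇒ zero torque about the center ⇒ m v r is constant.
v₂ = v₁ r₁ / r₂ = (3.32)(1.37) / (0.422) = 10.78 m/s.
W = ΔKE = ½m(v₂² − v₁²) = 56.25 J.

W ≈ 56.3 J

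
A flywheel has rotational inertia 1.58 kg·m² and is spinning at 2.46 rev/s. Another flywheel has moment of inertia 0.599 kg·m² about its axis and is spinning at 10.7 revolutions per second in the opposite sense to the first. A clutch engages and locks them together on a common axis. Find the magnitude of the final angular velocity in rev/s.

|ω_f| ≈ 1.16 rev/s

The coupling torques are internal; angular momentum about the shared axis is conserved.
Taking A's sense as positive: L = (1.580)(2.46) − (0.5990)(10.7) = -2.522 kg·m²·rev/s.
Combined I = 1.580 + 0.5990 = 2.179 kg·m².
ω_f = L / I = -2.522 / 2.179 = -1.158 rev/s.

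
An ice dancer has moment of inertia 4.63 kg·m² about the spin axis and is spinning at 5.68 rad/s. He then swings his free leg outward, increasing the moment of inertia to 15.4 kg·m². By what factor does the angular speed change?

No external torque acts about the spin axis, so angular momentum is conserved.
ω₂/ω₁ = I₁/I₂ = 4.630 / 15.40 = 0.3006.

ω₂/ω₁ ≈ 0.301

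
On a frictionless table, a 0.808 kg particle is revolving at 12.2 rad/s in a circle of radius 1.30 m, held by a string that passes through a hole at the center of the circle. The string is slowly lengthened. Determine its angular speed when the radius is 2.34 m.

ω₂ ≈ 3.77 rad/s

No torque about the axis ⇒ m r₁² ω₁ = m r₂² ω₂.
ω₂ = ω₁ (r₁/r₂)² = (12.2)(1.30/2.34)² = 3.765 rad/s.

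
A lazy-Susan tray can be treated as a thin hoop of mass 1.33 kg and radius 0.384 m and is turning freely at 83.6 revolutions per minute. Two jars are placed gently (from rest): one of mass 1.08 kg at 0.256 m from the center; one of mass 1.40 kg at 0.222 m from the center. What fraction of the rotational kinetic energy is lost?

fraction ≈ 0.416

The added mass arrives with no angular momentum about the center, and any external torque about the center is negligible, so the system's angular momentum is conserved.
I_p = (1.33)(0.384)² = 0.1961 kg·m².
Added inertia Σmr² = (1.08)(0.256)² + (1.40)(0.222)² = 0.1398 kg·m²; I_f = 0.1961 + 0.1398 = 0.3359 kg·m².
ω_f = I_p ω_i / I_f = (0.1961)(83.6) / 0.3359 = 48.81 rpm.
KE_i = ½(0.1961)(8.755 rad/s)² = 7.515 J; KE_f = ½(0.3359)(5.111)² = 4.388 J.
Fraction lost = 0.4161.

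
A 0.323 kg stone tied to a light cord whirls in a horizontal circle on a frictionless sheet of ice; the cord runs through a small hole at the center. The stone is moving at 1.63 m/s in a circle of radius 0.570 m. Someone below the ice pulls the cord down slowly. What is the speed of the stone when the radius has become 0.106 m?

v₂ ≈ 8.77 m/s

Central (radial) force ⇒ zero torque about the center ⇒ m v r is constant.
v₂ = v₁ r₁ / r₂ = (1.63)(0.570) / (0.106) = 8.765 m/s.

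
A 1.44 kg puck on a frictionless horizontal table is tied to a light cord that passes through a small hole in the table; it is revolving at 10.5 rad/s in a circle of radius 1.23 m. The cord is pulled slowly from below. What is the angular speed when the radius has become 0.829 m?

No torque about the axis ⇒ m r₁² ω₁ = m r₂² ω₂.
ω₂ = ω₁ (r₁/r₂)² = (10.5)(1.23/0.829)² = 23.11 rad/s.

ω₂ ≈ 23.1 rad/s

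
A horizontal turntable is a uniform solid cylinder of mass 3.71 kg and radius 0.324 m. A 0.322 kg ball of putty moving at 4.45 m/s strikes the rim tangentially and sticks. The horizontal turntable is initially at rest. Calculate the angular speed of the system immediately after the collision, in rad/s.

About the axle the impulsive forces during the collision are internal, so angular momentum about that axis is conserved.
I_p = ½(3.71)(0.324)² = 0.1947 kg·m². Taking the sense of the ball of putty's angular momentum as positive, L_{ball} = m v R = (0.322)(4.45)(0.324) = 0.4643 kg·m²/s.
L_i = 0 + 0.4643 = 0.4643 kg·m²/s.
After sticking, I_f = I_p + m R² = 0.1947 + (0.322)(0.324)² = 0.2285 kg·m².
ω_f = L_i / I_f = 0.4643 / 0.2285 = 2.031 rad/s.

|ω_f| ≈ 2.03 rad/s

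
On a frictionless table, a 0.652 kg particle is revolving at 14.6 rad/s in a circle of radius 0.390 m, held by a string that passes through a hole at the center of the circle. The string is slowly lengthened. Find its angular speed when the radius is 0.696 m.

ω₂ ≈ 4.58 rad/s

No torque about the axis ⇒ m r₁² ω₁ = m r₂² ω₂.
ω₂ = ω₁ (r₁/r₂)² = (14.6)(0.390/0.696)² = 4.584 rad/s.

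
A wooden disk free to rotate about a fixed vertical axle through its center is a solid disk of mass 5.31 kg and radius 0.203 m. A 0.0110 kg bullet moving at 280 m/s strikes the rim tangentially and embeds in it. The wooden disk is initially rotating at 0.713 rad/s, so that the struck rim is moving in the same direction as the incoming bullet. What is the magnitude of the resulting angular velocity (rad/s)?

About the axle the impulsive forces during the collision are internal, so angular momentum about that axis is conserved.
I_p = ½(5.31)(0.203)² = 0.1094 kg·m². Taking the sense of the bullet's angular momentum as positive, L_{bullet} = m v R = (0.0110)(280)(0.203) = 0.6252 kg·m²/s.
L_i = +I_p ω_p + m v R = +(0.1094)(0.713) + 0.6252 = 0.7032 kg·m²/s.
After sticking, I_f = I_p + m R² = 0.1094 + (0.0110)(0.203)² = 0.1099 kg·m².
ω_f = L_i / I_f = 0.7032 / 0.1099 = 6.401 rad/s.

|ω_f| ≈ 6.40 rad/s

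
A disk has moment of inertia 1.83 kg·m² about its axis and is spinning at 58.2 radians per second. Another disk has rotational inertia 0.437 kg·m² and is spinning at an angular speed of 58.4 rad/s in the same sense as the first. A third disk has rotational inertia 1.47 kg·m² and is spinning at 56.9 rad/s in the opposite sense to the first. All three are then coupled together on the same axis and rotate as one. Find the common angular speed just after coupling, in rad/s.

The coupling torques are internal; angular momentum about the shared axis is conserved.
Taking A's sense as positive: L = (1.830)(58.2) + (0.4370)(58.4) − (1.470)(56.9) = 48.38 kg·m²·rad/s.
Combined I = 1.830 + 0.4370 + 1.470 = 3.737 kg·m².
ω_f = L / I = 48.38 / 3.737 = 12.95 rad/s.

|ω_f| ≈ 12.9 rad/s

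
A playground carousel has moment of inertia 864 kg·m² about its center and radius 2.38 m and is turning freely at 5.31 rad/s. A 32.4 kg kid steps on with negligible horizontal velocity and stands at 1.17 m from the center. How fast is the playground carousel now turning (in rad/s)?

No external torque acts about the center; L_before = L_after.
Added inertia Σmr² = (32.4)(1.17)² = 44.35 kg·m²; I_f = 864.0 + 44.35 = 908.4 kg·m².
ω_f = I_p ω_i / I_f = (864.0)(5.31) / 908.4 = 5.051 rad/s.

ω_f ≈ 5.05 rad/s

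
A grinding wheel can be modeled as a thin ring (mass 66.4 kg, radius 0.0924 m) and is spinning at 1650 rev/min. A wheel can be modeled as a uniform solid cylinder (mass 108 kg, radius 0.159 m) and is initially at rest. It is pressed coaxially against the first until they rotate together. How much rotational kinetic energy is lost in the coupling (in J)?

ΔKE lost ≈ 5980 J

No external torque acts about the common axis, so total angular momentum is conserved.
Moments of inertia: I_A = (66.4)(0.0924)² = 0.5669 kg·m²; I_B = ½(108)(0.159)² = 1.365 kg·m².
Taking A's sense as positive: L = (0.5669)(1650) = 935.4 kg·m²·rpm.
Combined I = 0.5669 + 1.365 = 1.932 kg·m².
ω_f = L / I = 935.4 / 1.932 = 484.1 rpm.
KE_i = ½ΣIω² = 8463 J; KE_f = ½(1.932)(50.70)² = 2483 J.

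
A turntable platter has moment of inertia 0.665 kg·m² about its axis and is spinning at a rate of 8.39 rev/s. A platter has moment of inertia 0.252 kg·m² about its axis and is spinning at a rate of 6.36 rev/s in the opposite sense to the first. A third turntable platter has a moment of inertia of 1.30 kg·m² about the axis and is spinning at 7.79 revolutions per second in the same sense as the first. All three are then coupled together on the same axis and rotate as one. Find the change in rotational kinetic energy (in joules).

The coupling torques are internal; angular momentum about the shared axis is conserved.
Taking A's sense as positive: L = (0.6650)(8.39) − (0.2520)(6.36) + (1.300)(7.79) = 14.10 kg·m²·rev/s.
Combined I = 0.6650 + 0.2520 + 1.300 = 2.217 kg·m².
ω_f = L / I = 14.10 / 2.217 = 6.362 rev/s.
KE_i = ½ΣIω² = 2682 J; KE_f = ½(2.217)(39.97)² = 1771 J.

ΔKE ≈ -911 J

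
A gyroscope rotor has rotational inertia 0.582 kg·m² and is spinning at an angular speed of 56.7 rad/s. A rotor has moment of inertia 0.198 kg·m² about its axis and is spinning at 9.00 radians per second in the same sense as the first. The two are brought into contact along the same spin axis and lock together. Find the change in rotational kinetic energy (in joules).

ΔKE ≈ -168 J

No external torque acts about the common axis, so total angular momentum is conserved.
Taking A's sense as positive: L = (0.5820)(56.7) + (0.1980)(9.00) = 34.78 kg·m²·rad/s.
Combined I = 0.5820 + 0.1980 = 0.7800 kg·m².
ω_f = L / I = 34.78 / 0.7800 = 44.59 rad/s.
KE_i = ½ΣIω² = 943.6 J; KE_f = ½(0.7800)(44.59)² = 775.5 J.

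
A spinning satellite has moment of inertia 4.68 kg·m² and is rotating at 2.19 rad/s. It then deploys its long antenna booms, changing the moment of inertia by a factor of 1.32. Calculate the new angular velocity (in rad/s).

Angular momentum about the spin axis is conserved since the torque about it is zero.
I₂ = 1.32 × 4.68 = 6.178 kg·m².
ω₂ = I₁ω₁ / I₂ = (4.680)(2.19 rad/s) / (6.178) = 1.659 rad/s.

ω₂ ≈ 1.66 rad/s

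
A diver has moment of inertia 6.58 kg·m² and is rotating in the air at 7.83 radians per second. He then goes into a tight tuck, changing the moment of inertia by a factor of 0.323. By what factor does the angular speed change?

ω₂/ω₁ ≈ 3.10

Angular momentum about the spin axis is conserved since the torque about it is zero.
I₂ = 0.323 × 6.58 = 2.125 kg·m².
ω₂/ω₁ = I₁/I₂ = 6.580 / 2.125 = 3.096.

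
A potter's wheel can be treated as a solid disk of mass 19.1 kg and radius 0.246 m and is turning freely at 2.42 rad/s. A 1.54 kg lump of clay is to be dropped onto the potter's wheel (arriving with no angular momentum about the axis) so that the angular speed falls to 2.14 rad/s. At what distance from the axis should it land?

r ≈ 0.222 m

No external torque acts about the axis; L_before = L_after.
I_p = ½(19.1)(0.246)² = 0.5779 kg·m².
I_p ω_i = (I_p + m r²) ω_f ⇒ m r² = I_p(ω_i/ω_f − 1) = 0.5779(2.42/2.14 − 1) = 0.07562 kg·m².
r = √(0.07562/1.54) = 0.2216 m.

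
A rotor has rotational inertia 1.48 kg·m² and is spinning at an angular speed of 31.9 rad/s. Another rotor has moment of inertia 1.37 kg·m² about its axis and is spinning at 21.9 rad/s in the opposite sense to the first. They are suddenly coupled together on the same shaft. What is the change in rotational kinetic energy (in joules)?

No external torque acts about the common axis, so total angular momentum is conserved.
Taking A's sense as positive: L = (1.480)(31.9) − (1.370)(21.9) = 17.21 kg·m²·rad/s.
Combined I = 1.480 + 1.370 = 2.850 kg·m².
ω_f = L / I = 17.21 / 2.850 = 6.038 rad/s.
KE_i = ½ΣIω² = 1082 J; KE_f = ½(2.850)(6.038)² = 51.96 J.

ΔKE ≈ -1030 J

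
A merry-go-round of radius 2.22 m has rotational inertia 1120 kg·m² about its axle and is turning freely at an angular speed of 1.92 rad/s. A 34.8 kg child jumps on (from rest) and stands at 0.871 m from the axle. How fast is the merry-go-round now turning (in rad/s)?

ω_f ≈ 1.88 rad/s

The added mass arrives with no angular momentum about the axle, and any external torque about the axle is negligible, so the system's angular momentum is conserved.
Added inertia Σmr² = (34.8)(0.871)² = 26.40 kg·m²; I_f = 1120 + 26.40 = 1146 kg·m².
ω_f = I_p ω_i / I_f = (1120)(1.92) / 1146 = 1.876 rad/s.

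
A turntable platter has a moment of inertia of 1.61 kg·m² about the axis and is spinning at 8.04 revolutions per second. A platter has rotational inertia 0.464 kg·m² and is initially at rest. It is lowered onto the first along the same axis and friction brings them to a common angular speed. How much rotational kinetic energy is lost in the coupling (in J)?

No external torque acts about the common axis, so total angular momentum is conserved.
Taking A's sense as positive: L = (1.610)(8.04) = 12.94 kg·m²·rev/s.
Combined I = 1.610 + 0.4640 = 2.074 kg·m².
ω_f = L / I = 12.94 / 2.074 = 6.241 rev/s.
KE_i = ½ΣIω² = 2054 J; KE_f = ½(2.074)(39.22)² = 1595 J.

ΔKE lost ≈ 460 J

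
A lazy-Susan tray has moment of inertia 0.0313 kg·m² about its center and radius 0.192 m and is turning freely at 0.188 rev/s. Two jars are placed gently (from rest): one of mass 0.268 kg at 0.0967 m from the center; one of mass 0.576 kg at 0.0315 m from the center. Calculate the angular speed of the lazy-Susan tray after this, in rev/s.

ω_f ≈ 0.171 rev/s

The added mass arrives with no angular momentum about the center, and any external torque about the center is negligible, so the system's angular momentum is conserved.
Added inertia Σmr² = (0.268)(0.0967)² + (0.576)(0.0315)² = 0.003078 kg·m²; I_f = 0.03130 + 0.003078 = 0.03438 kg·m².
ω_f = I_p ω_i / I_f = (0.03130)(0.188) / 0.03438 = 0.1712 rev/s.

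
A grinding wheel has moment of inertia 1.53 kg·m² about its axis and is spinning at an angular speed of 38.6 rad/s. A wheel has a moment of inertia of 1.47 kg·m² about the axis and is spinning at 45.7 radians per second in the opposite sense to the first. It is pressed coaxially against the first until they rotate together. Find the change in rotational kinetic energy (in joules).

ΔKE ≈ -2660 J

The coupling torques are internal; angular momentum about the shared axis is conserved.
Taking A's sense as positive: L = (1.530)(38.6) − (1.470)(45.7) = -8.121 kg·m²·rad/s.
Combined I = 1.530 + 1.470 = 3.000 kg·m².
ω_f = L / I = -8.121 / 3.000 = -2.707 rad/s.
KE_i = ½ΣIω² = 2675 J; KE_f = ½(3.000)(2.707)² = 10.99 J.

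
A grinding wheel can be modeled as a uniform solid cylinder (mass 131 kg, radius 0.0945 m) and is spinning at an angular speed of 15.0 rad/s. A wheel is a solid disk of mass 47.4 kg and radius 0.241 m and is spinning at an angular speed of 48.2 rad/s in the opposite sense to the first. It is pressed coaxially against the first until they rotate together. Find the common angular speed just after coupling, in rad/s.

The coupling torques are internal; angular momentum about the shared axis is conserved.
Moments of inertia: I_A = ½(131)(0.0945)² = 0.5849 kg·m²; I_B = ½(47.4)(0.241)² = 1.377 kg·m².
Taking A's sense as positive: L = (0.5849)(15.0) − (1.377)(48.2) = -57.57 kg·m²·rad/s.
Combined I = 0.5849 + 1.377 = 1.961 kg·m².
ω_f = L / I = -57.57 / 1.961 = -29.35 rad/s.

|ω_f| ≈ 29.4 rad/s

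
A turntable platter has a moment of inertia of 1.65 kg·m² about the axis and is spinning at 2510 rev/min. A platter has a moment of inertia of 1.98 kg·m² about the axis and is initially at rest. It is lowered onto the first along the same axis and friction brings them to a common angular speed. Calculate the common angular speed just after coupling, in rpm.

|ω_f| ≈ 1140 rpm

The coupling torques are internal; angular momentum about the shared axis is conserved.
Taking A's sense as positive: L = (1.650)(2510) = 4142 kg·m²·rpm.
Combined I = 1.650 + 1.980 = 3.630 kg·m².
ω_f = L / I = 4142 / 3.630 = 1141 rpm.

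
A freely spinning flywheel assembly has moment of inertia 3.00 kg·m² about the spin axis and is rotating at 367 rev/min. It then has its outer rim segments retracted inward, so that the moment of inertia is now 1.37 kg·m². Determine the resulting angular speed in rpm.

Angular momentum about the spin axis is conserved since the torque about it is zero.
ω₂ = I₁ω₁ / I₂ = (3.000)(367 rpm) / (1.370) = 803.6 rpm.

ω₂ ≈ 804 rpm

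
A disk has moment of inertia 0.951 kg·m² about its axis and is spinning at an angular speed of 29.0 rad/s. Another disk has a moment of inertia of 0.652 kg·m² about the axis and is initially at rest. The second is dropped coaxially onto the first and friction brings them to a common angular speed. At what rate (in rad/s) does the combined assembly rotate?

No external torque acts about the common axis, so total angular momentum is conserved.
Taking A's sense as positive: L = (0.9510)(29.0) = 27.58 kg·m²·rad/s.
Combined I = 0.9510 + 0.6520 = 1.603 kg·m².
ω_f = L / I = 27.58 / 1.603 = 17.20 rad/s.

|ω_f| ≈ 17.2 rad/s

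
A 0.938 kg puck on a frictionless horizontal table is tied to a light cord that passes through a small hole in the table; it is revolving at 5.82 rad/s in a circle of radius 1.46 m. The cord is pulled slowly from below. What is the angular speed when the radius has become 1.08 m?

ω₂ ≈ 10.6 rad/s

No torque about the axis ⇒ m r₁² ω₁ = m r₂² ω₂.
ω₂ = ω₁ (r₁/r₂)² = (5.82)(1.46/1.08)² = 10.64 rad/s.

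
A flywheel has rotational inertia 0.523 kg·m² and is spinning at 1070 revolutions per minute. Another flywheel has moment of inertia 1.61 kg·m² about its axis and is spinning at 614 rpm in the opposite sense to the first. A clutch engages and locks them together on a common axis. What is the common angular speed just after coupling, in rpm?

No external torque acts about the common axis, so total angular momentum is conserved.
Taking A's sense as positive: L = (0.5230)(1070) − (1.610)(614) = -428.9 kg·m²·rpm.
Combined I = 0.5230 + 1.610 = 2.133 kg·m².
ω_f = L / I = -428.9 / 2.133 = -201.1 rpm.

|ω_f| ≈ 201 rpm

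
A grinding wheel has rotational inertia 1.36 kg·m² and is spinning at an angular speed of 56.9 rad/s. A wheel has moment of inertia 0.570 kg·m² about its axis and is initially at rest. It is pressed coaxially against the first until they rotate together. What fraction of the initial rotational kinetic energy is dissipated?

fraction ≈ 0.295

The coupling torques are internal; angular momentum about the shared axis is conserved.
Taking A's sense as positive: L = (1.360)(56.9) = 77.38 kg·m²·rad/s.
Combined I = 1.360 + 0.5700 = 1.930 kg·m².
ω_f = L / I = 77.38 / 1.930 = 40.10 rad/s.
KE_i = ½ΣIω² = 2202 J; KE_f = ½(1.930)(40.10)² = 1551 J.
Fraction dissipated = (KE_i − KE_f)/KE_i = 0.2953.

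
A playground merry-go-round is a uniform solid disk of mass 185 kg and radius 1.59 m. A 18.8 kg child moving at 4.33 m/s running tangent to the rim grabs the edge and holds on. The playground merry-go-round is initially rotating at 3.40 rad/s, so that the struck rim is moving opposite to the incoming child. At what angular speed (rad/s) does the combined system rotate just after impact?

About the axle the impulsive forces during the collision are internal, so angular momentum about that axis is conserved.
I_p = ½(185)(1.59)² = 233.8 kg·m². Taking the sense of the child's angular momentum as positive, L_{child} = m v R = (18.8)(4.33)(1.59) = 129.4 kg·m²/s.
L_i = −I_p ω_p + m v R = −(233.8)(3.40) + 129.4 = -665.7 kg·m²/s.
After sticking, I_f = I_p + m R² = 233.8 + (18.8)(1.59)² = 281.4 kg·m².
ω_f = L_i / I_f = -665.7 / 281.4 = -2.366 rad/s.

|ω_f| ≈ 2.37 rad/s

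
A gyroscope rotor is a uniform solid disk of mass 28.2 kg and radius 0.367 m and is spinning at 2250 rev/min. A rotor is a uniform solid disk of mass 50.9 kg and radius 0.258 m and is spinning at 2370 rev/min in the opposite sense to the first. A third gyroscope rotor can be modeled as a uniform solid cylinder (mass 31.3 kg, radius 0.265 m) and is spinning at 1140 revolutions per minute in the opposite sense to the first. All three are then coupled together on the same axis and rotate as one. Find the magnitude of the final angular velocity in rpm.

No external torque acts about the common axis, so total angular momentum is conserved.
Moments of inertia: I_A = ½(28.2)(0.367)² = 1.899 kg·m²; I_B = ½(50.9)(0.258)² = 1.694 kg·m²; I_C = ½(31.3)(0.265)² = 1.099 kg·m².
Taking A's sense as positive: L = (1.899)(2250) − (1.694)(2370) − (1.099)(1140) = -994.8 kg·m²·rpm.
Combined I = 1.899 + 1.694 + 1.099 = 4.692 kg·m².
ω_f = L / I = -994.8 / 4.692 = -212.0 rpm.

|ω_f| ≈ 212 rpm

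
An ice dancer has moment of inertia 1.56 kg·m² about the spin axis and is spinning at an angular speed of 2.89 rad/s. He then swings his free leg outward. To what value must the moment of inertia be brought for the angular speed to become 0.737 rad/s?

Angular momentum about the spin axis is conserved since the torque about it is zero.
I₂ = I₁ω₁ / ω₂ = (1.56)(2.89) / (0.737) = 6.117 kg·m².

I₂ ≈ 6.12 kg·m²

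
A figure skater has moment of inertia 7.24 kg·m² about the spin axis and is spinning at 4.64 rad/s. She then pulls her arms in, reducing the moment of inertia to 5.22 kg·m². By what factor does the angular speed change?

ω₂/ω₁ ≈ 1.39

No external torque acts about the spin axis, so angular momentum is conserved.
ω₂/ω₁ = I₁/I₂ = 7.240 / 5.220 = 1.387.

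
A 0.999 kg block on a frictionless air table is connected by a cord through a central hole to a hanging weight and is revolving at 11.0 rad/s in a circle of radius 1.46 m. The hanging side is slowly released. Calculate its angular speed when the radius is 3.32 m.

No torque about the axis ⇒ m r₁² ω₁ = m r₂² ω₂.
ω₂ = ω₁ (r₁/r₂)² = (11.0)(1.46/3.32)² = 2.127 rad/s.

ω₂ ≈ 2.13 rad/s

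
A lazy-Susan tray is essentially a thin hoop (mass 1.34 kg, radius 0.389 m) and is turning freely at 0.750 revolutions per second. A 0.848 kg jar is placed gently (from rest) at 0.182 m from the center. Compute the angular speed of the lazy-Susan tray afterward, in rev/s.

ω_f ≈ 0.659 rev/s

No external torque acts about the center; L_before = L_after.
I_p = (1.34)(0.389)² = 0.2028 kg·m².
Added inertia Σmr² = (0.848)(0.182)² = 0.02809 kg·m²; I_f = 0.2028 + 0.02809 = 0.2309 kg·m².
ω_f = I_p ω_i / I_f = (0.2028)(0.750) / 0.2309 = 0.6587 rev/s.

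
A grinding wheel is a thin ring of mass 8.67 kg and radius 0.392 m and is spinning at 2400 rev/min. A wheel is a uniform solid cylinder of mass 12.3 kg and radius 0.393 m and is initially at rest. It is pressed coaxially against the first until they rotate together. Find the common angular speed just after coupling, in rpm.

|ω_f| ≈ 1400 rpm

The coupling torques are internal; angular momentum about the shared axis is conserved.
Moments of inertia: I_A = (8.67)(0.392)² = 1.332 kg·m²; I_B = ½(12.3)(0.393)² = 0.9499 kg·m².
Taking A's sense as positive: L = (1.332)(2400) = 3197 kg·m²·rpm.
Combined I = 1.332 + 0.9499 = 2.282 kg·m².
ω_f = L / I = 3197 / 2.282 = 1401 rpm.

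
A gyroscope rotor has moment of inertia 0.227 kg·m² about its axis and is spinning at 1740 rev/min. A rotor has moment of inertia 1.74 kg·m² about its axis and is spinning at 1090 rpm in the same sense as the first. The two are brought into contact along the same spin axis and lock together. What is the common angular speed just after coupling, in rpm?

No external torque acts about the common axis, so total angular momentum is conserved.
Taking A's sense as positive: L = (0.2270)(1740) + (1.740)(1090) = 2292 kg·m²·rpm.
Combined I = 0.2270 + 1.740 = 1.967 kg·m².
ω_f = L / I = 2292 / 1.967 = 1165 rpm.

|ω_f| ≈ 1170 rpm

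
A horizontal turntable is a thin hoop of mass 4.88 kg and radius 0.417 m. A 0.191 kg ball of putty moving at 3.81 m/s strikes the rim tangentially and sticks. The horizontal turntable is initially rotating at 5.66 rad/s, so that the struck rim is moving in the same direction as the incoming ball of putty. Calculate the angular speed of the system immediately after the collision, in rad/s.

|ω_f| ≈ 5.79 rad/s

The axle reaction passes through the axle and exerts no torque about it; angular momentum about the axle is conserved through the impact.
I_p = (4.88)(0.417)² = 0.8486 kg·m². Taking the sense of the ball of putty's angular momentum as positive, L_{ball} = m v R = (0.191)(3.81)(0.417) = 0.3035 kg·m²/s.
L_i = +I_p ω_p + m v R = +(0.8486)(5.66) + 0.3035 = 5.106 kg·m²/s.
After sticking, I_f = I_p + m R² = 0.8486 + (0.191)(0.417)² = 0.8818 kg·m².
ω_f = L_i / I_f = 5.106 / 0.8818 = 5.791 rad/s.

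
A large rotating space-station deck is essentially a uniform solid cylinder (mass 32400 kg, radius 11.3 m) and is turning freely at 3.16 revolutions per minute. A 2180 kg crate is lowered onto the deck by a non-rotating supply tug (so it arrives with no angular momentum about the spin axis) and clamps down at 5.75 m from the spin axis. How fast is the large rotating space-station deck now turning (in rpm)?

The added mass arrives with no angular momentum about the spin axis, and any external torque about the spin axis is negligible, so the system's angular momentum is conserved.
I_p = ½(32400)(11.3)² = 2.069e+06 kg·m².
Added inertia Σmr² = (2180)(5.75)² = 72080 kg·m²; I_f = 2.069e+06 + 72080 = 2.141e+06 kg·m².
ω_f = I_p ω_i / I_f = (2.069e+06)(3.16) / 2.141e+06 = 3.054 rpm.

ω_f ≈ 3.05 rpm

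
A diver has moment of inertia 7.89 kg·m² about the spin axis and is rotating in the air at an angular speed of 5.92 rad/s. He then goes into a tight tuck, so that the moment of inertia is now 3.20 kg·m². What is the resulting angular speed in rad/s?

With no external torque about the axis, L is conserved: I₁ω₁ = I₂ω₂.
ω₂ = I₁ω₁ / I₂ = (7.890)(5.92 rad/s) / (3.200) = 14.60 rad/s.

ω₂ ≈ 14.6 rad/s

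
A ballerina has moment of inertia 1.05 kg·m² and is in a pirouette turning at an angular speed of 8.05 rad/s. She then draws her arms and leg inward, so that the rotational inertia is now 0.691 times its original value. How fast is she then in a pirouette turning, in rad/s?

ω₂ ≈ 11.6 rad/s

No external torque acts about the spin axis, so angular momentum is conserved.
I₂ = 0.691 × 1.05 = 0.7256 kg·m².
ω₂ = I₁ω₁ / I₂ = (1.050)(8.05 rad/s) / (0.7256) = 11.65 rad/s.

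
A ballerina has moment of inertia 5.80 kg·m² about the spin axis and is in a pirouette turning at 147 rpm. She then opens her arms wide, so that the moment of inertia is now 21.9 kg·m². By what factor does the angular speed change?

No external torque acts about the spin axis, so angular momentum is conserved.
ω₂/ω₁ = I₁/I₂ = 5.800 / 21.90 = 0.2648.

ω₂/ω₁ ≈ 0.265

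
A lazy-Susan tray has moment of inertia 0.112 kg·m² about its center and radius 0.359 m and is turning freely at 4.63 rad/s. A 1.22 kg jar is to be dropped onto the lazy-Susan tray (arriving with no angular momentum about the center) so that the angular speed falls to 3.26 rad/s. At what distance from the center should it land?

r ≈ 0.196 m

No external torque acts about the center; L_before = L_after.
I_p ω_i = (I_p + m r²) ω_f ⇒ m r² = I_p(ω_i/ω_f − 1) = 0.1120(4.63/3.26 − 1) = 0.04707 kg·m².
r = √(0.04707/1.22) = 0.1964 m.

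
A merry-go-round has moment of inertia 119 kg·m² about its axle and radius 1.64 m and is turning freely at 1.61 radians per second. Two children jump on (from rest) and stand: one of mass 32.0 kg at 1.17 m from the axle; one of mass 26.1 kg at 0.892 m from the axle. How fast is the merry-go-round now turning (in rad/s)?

No external torque acts about the axle; L_before = L_after.
Added inertia Σmr² = (32.0)(1.17)² + (26.1)(0.892)² = 64.57 kg·m²; I_f = 119.0 + 64.57 = 183.6 kg·m².
ω_f = I_p ω_i / I_f = (119.0)(1.61) / 183.6 = 1.044 rad/s.

ω_f ≈ 1.04 rad/s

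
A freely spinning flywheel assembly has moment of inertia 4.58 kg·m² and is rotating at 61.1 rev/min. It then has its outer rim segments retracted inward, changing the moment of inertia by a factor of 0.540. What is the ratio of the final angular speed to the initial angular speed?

ω₂/ω₁ ≈ 1.85

No external torque acts about the spin axis, so angular momentum is conserved.
I₂ = 0.540 × 4.58 = 2.473 kg·m².
ω₂/ω₁ = I₁/I₂ = 4.580 / 2.473 = 1.852.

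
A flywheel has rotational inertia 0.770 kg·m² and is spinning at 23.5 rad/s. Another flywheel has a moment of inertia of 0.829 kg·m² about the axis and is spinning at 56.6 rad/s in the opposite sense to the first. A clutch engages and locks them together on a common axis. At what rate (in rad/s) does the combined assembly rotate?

No external torque acts about the common axis, so total angular momentum is conserved.
Taking A's sense as positive: L = (0.7700)(23.5) − (0.8290)(56.6) = -28.83 kg·m²·rad/s.
Combined I = 0.7700 + 0.8290 = 1.599 kg·m².
ω_f = L / I = -28.83 / 1.599 = -18.03 rad/s.

|ω_f| ≈ 18.0 rad/s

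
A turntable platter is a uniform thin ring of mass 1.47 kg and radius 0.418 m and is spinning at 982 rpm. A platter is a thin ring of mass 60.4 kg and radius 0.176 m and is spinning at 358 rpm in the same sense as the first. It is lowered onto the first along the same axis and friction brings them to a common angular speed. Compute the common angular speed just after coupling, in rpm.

The coupling torques are internal; angular momentum about the shared axis is conserved.
Moments of inertia: I_A = (1.47)(0.418)² = 0.2568 kg·m²; I_B = (60.4)(0.176)² = 1.871 kg·m².
Taking A's sense as positive: L = (0.2568)(982) + (1.871)(358) = 922.0 kg·m²·rpm.
Combined I = 0.2568 + 1.871 = 2.128 kg·m².
ω_f = L / I = 922.0 / 2.128 = 433.3 rpm.

|ω_f| ≈ 433 rpm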